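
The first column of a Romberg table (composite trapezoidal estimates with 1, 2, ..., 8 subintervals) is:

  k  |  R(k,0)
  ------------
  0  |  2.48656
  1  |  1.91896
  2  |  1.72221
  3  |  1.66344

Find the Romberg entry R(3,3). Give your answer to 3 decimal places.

1.643

Richardson extrapolation on the trapezoidal column (denominator 4−1=3):
R(1,1) = 1.91896 + (1.91896 − 2.48656)/3 = 1.72976
R(2,1) = 1.72221 + (1.72221 − 1.91896)/3 = 1.65663
R(3,1) = (4·1.66344 − 1.72221) / 3 = 1.64385
R(2,2) = 1.65663 + (1.65663 − 1.72976)/15 = 1.65175
R(3,2) = 1.64385 + (1.64385 − 1.65663)/15 = 1.64300
R(3,3) = (64·1.64300 − 1.65175) / 63 = 1.64286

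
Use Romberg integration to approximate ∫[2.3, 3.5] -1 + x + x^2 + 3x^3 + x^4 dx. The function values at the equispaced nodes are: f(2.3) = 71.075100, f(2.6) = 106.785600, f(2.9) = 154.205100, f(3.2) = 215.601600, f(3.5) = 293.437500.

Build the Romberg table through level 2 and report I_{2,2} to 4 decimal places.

I_{0,0} (trapezoid, 1 panel, h=1.2000): 218.707560
I_{1,0} (trapezoid, 2 panels, h=0.6000): 201.876840
I_{2,0} (trapezoid, 4 panels, h=0.3000): 197.654580
I_{1,1} = 201.876840 + (201.876840 − 218.707560)/3 = 196.266600
I_{2,1} = 197.654580 + (197.654580 − 201.876840)/3 = 196.247160
I_{2,2} = 196.247160 + (196.247160 − 196.266600)/15 = 196.245864

196.2459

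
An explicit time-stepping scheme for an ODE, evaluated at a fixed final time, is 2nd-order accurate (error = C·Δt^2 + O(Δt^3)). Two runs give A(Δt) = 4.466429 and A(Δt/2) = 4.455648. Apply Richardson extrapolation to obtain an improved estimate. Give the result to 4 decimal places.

4.4521

The leading error scales as Δt^2; refining by a factor of 2 reduces it by 2^2 = 4.
Extrapolated value = (4·A(Δt/2) − A(Δt)) / (4 − 1)
= (4·4.455648 − 4.466429) / 3
= 13.356163 / 3 = 4.452054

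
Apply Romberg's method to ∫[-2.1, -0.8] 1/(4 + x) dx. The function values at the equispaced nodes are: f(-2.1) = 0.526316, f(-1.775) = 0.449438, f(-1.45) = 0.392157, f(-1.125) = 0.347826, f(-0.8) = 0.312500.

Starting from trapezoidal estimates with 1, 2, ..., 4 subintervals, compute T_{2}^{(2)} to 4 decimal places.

0.5213

T_{0}^{(0)} (trapezoid, 1 panel, h=1.3000): 0.545230
T_{1}^{(0)} (trapezoid, 2 panels, h=0.6500): 0.527517
T_{2}^{(0)} (trapezoid, 4 panels, h=0.3250): 0.522869
T_{1}^{(1)} = 0.527517 + (0.527517 − 0.545230)/3 = 0.521613
T_{2}^{(1)} = 0.522869 + (0.522869 − 0.527517)/3 = 0.521320
T_{2}^{(2)} = 0.521320 + (0.521320 − 0.521613)/15 = 0.521300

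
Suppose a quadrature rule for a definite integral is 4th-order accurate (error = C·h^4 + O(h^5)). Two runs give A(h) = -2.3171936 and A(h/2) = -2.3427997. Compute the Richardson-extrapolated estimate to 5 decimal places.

-2.34451

Extrapolated value = (16·A(h/2) − A(h)) / (16 − 1)
= (16·(-2.3427997) − (-2.3171936)) / 15
= -35.1676016 / 15 = -2.3445068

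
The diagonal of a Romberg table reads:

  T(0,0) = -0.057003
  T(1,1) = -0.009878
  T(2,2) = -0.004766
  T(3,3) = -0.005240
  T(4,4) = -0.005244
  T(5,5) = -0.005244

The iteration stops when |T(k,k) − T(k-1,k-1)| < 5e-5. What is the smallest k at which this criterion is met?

k = 4

|T(1,1) − T(0,0)| = 0.047125 ≥ 5e-5
|T(2,2) − T(1,1)| = 0.005112 ≥ 5e-5
|T(3,3) − T(2,2)| = 0.000474 ≥ 5e-5
|T(4,4) − T(3,3)| = 0.000004 < 5e-5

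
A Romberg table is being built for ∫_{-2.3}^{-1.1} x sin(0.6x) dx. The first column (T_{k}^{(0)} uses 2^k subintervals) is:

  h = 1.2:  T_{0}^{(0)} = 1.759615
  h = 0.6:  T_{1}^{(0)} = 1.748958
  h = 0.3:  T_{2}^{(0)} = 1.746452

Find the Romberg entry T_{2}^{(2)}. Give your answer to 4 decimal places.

1.7456

Richardson extrapolation on the trapezoidal column (denominator 4−1=3):
T_{1}^{(1)} = 1.748958 + (1.748958 − 1.759615)/3 = 1.745406
T_{2}^{(1)} = (4·1.746452 − 1.748958) / 3 = 1.745617
T_{2}^{(2)} = (16·1.745617 − 1.745406) / 15 = 1.745631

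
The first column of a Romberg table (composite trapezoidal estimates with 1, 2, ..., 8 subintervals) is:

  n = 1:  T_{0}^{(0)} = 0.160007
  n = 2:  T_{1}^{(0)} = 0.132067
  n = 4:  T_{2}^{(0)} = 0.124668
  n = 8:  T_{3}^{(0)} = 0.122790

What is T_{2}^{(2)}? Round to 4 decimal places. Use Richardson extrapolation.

0.1222

T_{1}^{(1)} = 0.132067 + (0.132067 − 0.160007)/3 = 0.122754
T_{2}^{(1)} = 0.124668 + (0.124668 − 0.132067)/3 = 0.122202
T_{2}^{(2)} = (16·0.122202 − 0.122754) / 15 = 0.122165
(Column j=1 coincides with Simpson's rule on the same nodes.)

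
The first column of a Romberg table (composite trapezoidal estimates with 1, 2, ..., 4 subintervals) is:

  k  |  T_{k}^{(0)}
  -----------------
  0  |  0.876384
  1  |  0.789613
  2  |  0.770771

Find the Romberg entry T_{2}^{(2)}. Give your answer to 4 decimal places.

0.7647

T_{1}^{(1)} = 0.789613 + (0.789613 − 0.876384)/3 = 0.760689
T_{2}^{(1)} = (4·0.770771 − 0.789613) / 3 = 0.764490
T_{2}^{(2)} = 0.764490 + (0.764490 − 0.760689)/15 = 0.764743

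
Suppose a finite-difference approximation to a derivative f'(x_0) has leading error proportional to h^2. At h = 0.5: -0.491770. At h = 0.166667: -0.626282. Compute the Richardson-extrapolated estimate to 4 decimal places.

-0.6431

Extrapolated value = (9·A(h/3) − A(h)) / (9 − 1)
= (9·(-0.626282) − (-0.491770)) / 8
= -5.144768 / 8 = -0.643096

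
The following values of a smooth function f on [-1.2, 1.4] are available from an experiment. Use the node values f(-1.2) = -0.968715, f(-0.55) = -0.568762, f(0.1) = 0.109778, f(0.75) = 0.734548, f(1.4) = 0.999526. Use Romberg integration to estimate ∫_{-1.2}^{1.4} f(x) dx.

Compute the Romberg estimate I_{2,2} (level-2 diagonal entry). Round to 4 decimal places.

I_{0,0} (trapezoid, 1 panel, h=2.6000): 0.040054
I_{1,0} (trapezoid, 2 panels, h=1.3000): 0.162739
I_{2,0} (trapezoid, 4 panels, h=0.6500): 0.189130
I_{1,1} = 0.162739 + (0.162739 − 0.040054)/3 = 0.203634
I_{2,1} = 0.189130 + (0.189130 − 0.162739)/3 = 0.197927
I_{2,2} = 0.197927 + (0.197927 − 0.203634)/15 = 0.197547

0.1975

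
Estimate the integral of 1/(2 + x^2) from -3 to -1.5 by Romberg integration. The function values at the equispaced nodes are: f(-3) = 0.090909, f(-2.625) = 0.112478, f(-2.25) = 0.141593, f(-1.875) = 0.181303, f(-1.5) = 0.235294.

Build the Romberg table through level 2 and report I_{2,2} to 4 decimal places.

0.2231

I_{0,0} (trapezoid, 1 panel, h=1.5000): 0.244652
I_{1,0} (trapezoid, 2 panels, h=0.7500): 0.228521
I_{2,0} (trapezoid, 4 panels, h=0.3750): 0.224428
I_{1,1} = 0.228521 + (0.228521 − 0.244652)/3 = 0.223144
I_{2,1} = 0.224428 + (0.224428 − 0.228521)/3 = 0.223064
I_{2,2} = 0.223064 + (0.223064 − 0.223144)/15 = 0.223059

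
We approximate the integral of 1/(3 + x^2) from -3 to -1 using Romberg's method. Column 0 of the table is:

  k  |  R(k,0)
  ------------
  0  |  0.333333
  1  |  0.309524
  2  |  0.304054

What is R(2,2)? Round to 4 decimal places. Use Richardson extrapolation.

0.3023

Richardson extrapolation on the trapezoidal column (denominator 4−1=3):
R(1,1) = 0.309524 + (0.309524 − 0.333333)/3 = 0.301588
R(2,1) = (4·0.304054 − 0.309524) / 3 = 0.302231
R(2,2) = (16·0.302231 − 0.301588) / 15 = 0.302274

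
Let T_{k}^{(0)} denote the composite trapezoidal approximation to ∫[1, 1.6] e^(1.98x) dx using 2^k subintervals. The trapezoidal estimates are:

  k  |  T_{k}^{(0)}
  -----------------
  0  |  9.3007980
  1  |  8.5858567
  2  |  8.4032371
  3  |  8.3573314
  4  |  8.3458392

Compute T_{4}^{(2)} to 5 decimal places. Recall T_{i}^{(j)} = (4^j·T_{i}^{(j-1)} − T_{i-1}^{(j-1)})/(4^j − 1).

8.34201

T_{3}^{(1)} = (4·8.3573314 − 8.4032371) / 3 = 8.3420295
T_{4}^{(1)} = (4·8.3458392 − 8.3573314) / 3 = 8.3420085
T_{4}^{(2)} = 8.3420085 + (8.3420085 − 8.3420295)/15 = 8.3420071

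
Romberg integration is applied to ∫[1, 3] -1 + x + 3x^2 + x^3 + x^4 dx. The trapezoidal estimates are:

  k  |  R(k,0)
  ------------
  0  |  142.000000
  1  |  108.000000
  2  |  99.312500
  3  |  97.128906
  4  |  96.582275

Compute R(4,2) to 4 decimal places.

Richardson extrapolation on the trapezoidal column (denominator 4−1=3):
R(3,1) = 97.128906 + (97.128906 − 99.312500)/3 = 96.401041
R(4,1) = (4·96.582275 − 97.128906) / 3 = 96.400065
R(4,2) = 96.400065 + (96.400065 − 96.401041)/15 = 96.400000

96.4000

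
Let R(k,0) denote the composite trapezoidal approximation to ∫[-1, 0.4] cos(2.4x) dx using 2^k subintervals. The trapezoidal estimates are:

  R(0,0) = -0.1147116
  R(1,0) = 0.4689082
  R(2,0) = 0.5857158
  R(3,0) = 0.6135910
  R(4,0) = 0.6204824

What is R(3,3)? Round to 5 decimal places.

0.62278

R(1,1) = 0.4689082 + (0.4689082 − (-0.1147116))/3 = 0.6634481
R(2,1) = 0.5857158 + (0.5857158 − 0.4689082)/3 = 0.6246517
R(3,1) = 0.6135910 + (0.6135910 − 0.5857158)/3 = 0.6228827
R(2,2) = (16·0.6246517 − 0.6634481) / 15 = 0.6220653
R(3,2) = (16·0.6228827 − 0.6246517) / 15 = 0.6227648
R(3,3) = 0.6227648 + (0.6227648 − 0.6220653)/63 = 0.6227759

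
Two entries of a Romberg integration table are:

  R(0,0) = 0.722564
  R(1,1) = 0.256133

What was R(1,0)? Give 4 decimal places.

From R(1,1) = (4·R(1,0) − R(0,0))/3, solve for R(1,0):
4·R(1,0) = 3·0.256133 + 0.722564 = 1.490963
R(1,0) = 0.372741

0.3727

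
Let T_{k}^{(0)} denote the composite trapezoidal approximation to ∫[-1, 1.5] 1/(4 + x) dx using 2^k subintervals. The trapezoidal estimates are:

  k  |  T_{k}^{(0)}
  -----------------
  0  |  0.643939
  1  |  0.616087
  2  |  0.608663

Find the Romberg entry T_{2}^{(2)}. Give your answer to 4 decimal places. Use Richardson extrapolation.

T_{1}^{(1)} = (4·0.616087 − 0.643939) / 3 = 0.606803
T_{2}^{(1)} = 0.608663 + (0.608663 − 0.616087)/3 = 0.606188
T_{2}^{(2)} = 0.606188 + (0.606188 − 0.606803)/15 = 0.606147
(Column j=1 coincides with Simpson's rule on the same nodes.)

0.6061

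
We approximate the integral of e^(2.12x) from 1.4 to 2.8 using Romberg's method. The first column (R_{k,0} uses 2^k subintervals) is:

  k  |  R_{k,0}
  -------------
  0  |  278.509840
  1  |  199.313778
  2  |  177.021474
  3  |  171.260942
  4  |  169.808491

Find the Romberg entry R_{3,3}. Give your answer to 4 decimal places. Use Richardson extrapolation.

Richardson extrapolation on the trapezoidal column (denominator 4−1=3):
R_{1,1} = 199.313778 + (199.313778 − 278.509840)/3 = 172.915091
R_{2,1} = (4·177.021474 − 199.313778) / 3 = 169.590706
R_{3,1} = (4·171.260942 − 177.021474) / 3 = 169.340765
R_{2,2} = (16·169.590706 − 172.915091) / 15 = 169.369080
R_{3,2} = 169.340765 + (169.340765 − 169.590706)/15 = 169.324102
R_{3,3} = (64·169.324102 − 169.369080) / 63 = 169.323388
(Column j=1 coincides with Simpson's rule on the same nodes.)

169.3234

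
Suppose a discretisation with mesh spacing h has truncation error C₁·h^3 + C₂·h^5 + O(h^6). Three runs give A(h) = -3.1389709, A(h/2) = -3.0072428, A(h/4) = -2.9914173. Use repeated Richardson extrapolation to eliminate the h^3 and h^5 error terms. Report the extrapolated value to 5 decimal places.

First eliminate the h^3 term (factor 2^3 = 8):
  B₁ = (8·(-3.0072428) − (-3.1389709))/7 = -2.9884245
  B₂ = (8·(-2.9914173) − (-3.0072428))/7 = -2.9891565
Then eliminate the h^5 term (factor 2^5 = 32):
  (32·(-2.9891565) − (-2.9884245))/31 = -2.9891801

-2.98918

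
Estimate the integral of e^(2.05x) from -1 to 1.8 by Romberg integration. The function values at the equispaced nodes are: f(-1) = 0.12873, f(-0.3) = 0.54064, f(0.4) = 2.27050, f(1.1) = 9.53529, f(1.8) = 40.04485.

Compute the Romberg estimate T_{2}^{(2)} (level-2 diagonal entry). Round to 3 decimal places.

19.628

T_{0}^{(0)} (trapezoid, 1 panel, h=2.8000): 56.24301
T_{1}^{(0)} (trapezoid, 2 panels, h=1.4000): 31.30021
T_{2}^{(0)} (trapezoid, 4 panels, h=0.7000): 22.70325
T_{1}^{(1)} = 31.30021 + (31.30021 − 56.24301)/3 = 22.98594
T_{2}^{(1)} = 22.70325 + (22.70325 − 31.30021)/3 = 19.83760
T_{2}^{(2)} = 19.83760 + (19.83760 − 22.98594)/15 = 19.62771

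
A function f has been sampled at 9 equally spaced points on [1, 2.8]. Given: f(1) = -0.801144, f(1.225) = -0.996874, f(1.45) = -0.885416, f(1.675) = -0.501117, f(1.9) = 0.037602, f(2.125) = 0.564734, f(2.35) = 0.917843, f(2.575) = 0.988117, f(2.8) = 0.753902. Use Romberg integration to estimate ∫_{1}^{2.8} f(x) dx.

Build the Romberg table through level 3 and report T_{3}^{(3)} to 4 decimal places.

0.0234

T_{0}^{(0)} (trapezoid, 1 panel, h=1.8000): -0.042518
T_{1}^{(0)} (trapezoid, 2 panels, h=0.9000): 0.012583
T_{2}^{(0)} (trapezoid, 4 panels, h=0.4500): 0.020884
T_{3}^{(0)} (trapezoid, 8 panels, h=0.2250): 0.022785
T_{1}^{(1)} = 0.012583 + (0.012583 − (-0.042518))/3 = 0.030950
T_{2}^{(1)} = 0.020884 + (0.020884 − 0.012583)/3 = 0.023651
T_{3}^{(1)} = 0.022785 + (0.022785 − 0.020884)/3 = 0.023419
T_{2}^{(2)} = 0.023651 + (0.023651 − 0.030950)/15 = 0.023164
T_{3}^{(2)} = 0.023419 + (0.023419 − 0.023651)/15 = 0.023404
T_{3}^{(3)} = 0.023404 + (0.023404 − 0.023164)/63 = 0.023408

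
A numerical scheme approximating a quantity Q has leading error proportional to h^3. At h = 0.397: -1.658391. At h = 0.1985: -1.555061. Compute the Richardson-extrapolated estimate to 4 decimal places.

The leading error scales as h^3; refining by a factor of 2 reduces it by 2^3 = 8.
Extrapolated value = (8·A(h/2) − A(h)) / (8 − 1)
= (8·(-1.555061) − (-1.658391)) / 7
= -10.782097 / 7 = -1.540300

-1.5403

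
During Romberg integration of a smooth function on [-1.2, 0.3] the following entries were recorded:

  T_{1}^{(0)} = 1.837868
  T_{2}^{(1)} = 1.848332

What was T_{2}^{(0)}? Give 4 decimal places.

From T_{2}^{(1)} = (4·T_{2}^{(0)} − T_{1}^{(0)})/3, solve for T_{2}^{(0)}:
4·T_{2}^{(0)} = 3·1.848332 + 1.837868 = 7.382864
T_{2}^{(0)} = 1.845716

1.8457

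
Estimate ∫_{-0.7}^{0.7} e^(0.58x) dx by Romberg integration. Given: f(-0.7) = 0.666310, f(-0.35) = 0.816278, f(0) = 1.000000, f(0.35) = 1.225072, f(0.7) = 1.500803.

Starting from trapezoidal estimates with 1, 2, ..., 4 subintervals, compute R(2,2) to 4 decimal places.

1.4388

R(0,0) (trapezoid, 1 panel, h=1.4000): 1.516979
R(1,0) (trapezoid, 2 panels, h=0.7000): 1.458490
R(2,0) (trapezoid, 4 panels, h=0.3500): 1.443717
R(1,1) = 1.458490 + (1.458490 − 1.516979)/3 = 1.438994
R(2,1) = 1.443717 + (1.443717 − 1.458490)/3 = 1.438793
R(2,2) = 1.438793 + (1.438793 − 1.438994)/15 = 1.438780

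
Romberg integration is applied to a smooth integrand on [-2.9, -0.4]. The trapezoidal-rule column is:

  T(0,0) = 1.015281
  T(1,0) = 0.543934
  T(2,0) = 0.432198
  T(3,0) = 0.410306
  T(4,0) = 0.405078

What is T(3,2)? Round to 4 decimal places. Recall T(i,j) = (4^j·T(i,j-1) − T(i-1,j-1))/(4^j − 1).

Richardson extrapolation on the trapezoidal column (denominator 4−1=3):
T(2,1) = 0.432198 + (0.432198 − 0.543934)/3 = 0.394953
T(3,1) = (4·0.410306 − 0.432198) / 3 = 0.403009
T(3,2) = (16·0.403009 − 0.394953) / 15 = 0.403546
(Column j=1 coincides with Simpson's rule on the same nodes.)

0.4035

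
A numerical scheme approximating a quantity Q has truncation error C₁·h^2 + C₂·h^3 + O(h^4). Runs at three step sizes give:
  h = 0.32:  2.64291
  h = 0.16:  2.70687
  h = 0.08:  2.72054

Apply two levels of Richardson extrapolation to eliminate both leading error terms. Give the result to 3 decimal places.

2.725

First eliminate the h^2 term (factor 2^2 = 4):
  B₁ = (4·2.70687 − 2.64291)/3 = 2.72819
  B₂ = (4·2.72054 − 2.70687)/3 = 2.72510
Then eliminate the h^3 term (factor 2^3 = 8):
  (8·2.72510 − 2.72819)/7 = 2.72466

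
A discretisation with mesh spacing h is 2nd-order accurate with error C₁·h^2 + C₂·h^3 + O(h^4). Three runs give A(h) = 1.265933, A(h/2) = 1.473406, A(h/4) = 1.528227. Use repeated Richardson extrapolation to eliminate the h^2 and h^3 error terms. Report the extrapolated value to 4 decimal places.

First eliminate the h^2 term (factor 2^2 = 4):
  B₁ = (4·1.473406 − 1.265933)/3 = 1.542564
  B₂ = (4·1.528227 − 1.473406)/3 = 1.546501
Then eliminate the h^3 term (factor 2^3 = 8):
  (8·1.546501 − 1.542564)/7 = 1.547063

1.5471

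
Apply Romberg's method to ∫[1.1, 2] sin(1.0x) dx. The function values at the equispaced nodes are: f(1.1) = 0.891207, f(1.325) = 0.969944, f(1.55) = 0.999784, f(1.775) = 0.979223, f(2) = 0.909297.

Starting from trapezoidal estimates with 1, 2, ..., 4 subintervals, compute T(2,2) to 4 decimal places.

0.8697

T(0,0) (trapezoid, 1 panel, h=0.9000): 0.810227
T(1,0) (trapezoid, 2 panels, h=0.4500): 0.855016
T(2,0) (trapezoid, 4 panels, h=0.2250): 0.866071
T(1,1) = 0.855016 + (0.855016 − 0.810227)/3 = 0.869946
T(2,1) = 0.866071 + (0.866071 − 0.855016)/3 = 0.869756
T(2,2) = 0.869756 + (0.869756 − 0.869946)/15 = 0.869743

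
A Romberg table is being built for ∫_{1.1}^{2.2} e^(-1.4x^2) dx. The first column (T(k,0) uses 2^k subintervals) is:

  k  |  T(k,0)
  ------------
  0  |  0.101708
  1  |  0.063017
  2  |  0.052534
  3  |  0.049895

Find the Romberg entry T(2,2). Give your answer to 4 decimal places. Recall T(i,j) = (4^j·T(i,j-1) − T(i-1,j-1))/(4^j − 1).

T(1,1) = 0.063017 + (0.063017 − 0.101708)/3 = 0.050120
T(2,1) = 0.052534 + (0.052534 − 0.063017)/3 = 0.049040
T(2,2) = 0.049040 + (0.049040 − 0.050120)/15 = 0.048968
(Column j=1 coincides with Simpson's rule on the same nodes.)

0.0490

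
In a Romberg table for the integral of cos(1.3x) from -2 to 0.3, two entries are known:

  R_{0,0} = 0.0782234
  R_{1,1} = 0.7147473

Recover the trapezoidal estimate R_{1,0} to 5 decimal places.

0.55562

From R_{1,1} = (4·R_{1,0} − R_{0,0})/3, solve for R_{1,0}:
4·R_{1,0} = 3·0.7147473 + 0.0782234 = 2.2224653
R_{1,0} = 0.5556163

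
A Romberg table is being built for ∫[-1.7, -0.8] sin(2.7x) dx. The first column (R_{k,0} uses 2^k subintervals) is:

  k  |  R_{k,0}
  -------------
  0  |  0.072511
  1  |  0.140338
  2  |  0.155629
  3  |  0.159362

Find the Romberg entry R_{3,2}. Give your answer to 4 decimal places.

Richardson extrapolation on the trapezoidal column (denominator 4−1=3):
R_{2,1} = (4·0.155629 − 0.140338) / 3 = 0.160726
R_{3,1} = 0.159362 + (0.159362 − 0.155629)/3 = 0.160606
R_{3,2} = (16·0.160606 − 0.160726) / 15 = 0.160598

0.1606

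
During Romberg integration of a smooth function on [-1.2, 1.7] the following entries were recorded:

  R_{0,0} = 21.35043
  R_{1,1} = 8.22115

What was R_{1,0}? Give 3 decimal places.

From R_{1,1} = (4·R_{1,0} − R_{0,0})/3, solve for R_{1,0}:
4·R_{1,0} = 3·8.22115 + 21.35043 = 46.01388
R_{1,0} = 11.50347

11.503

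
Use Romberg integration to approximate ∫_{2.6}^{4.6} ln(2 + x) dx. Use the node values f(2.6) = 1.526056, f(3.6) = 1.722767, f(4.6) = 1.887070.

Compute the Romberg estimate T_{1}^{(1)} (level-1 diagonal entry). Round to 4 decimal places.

3.4347

T_{0}^{(0)} (trapezoid, 1 panel, h=2.0000): 3.413126
T_{1}^{(0)} (trapezoid, 2 panels, h=1.0000): 3.429330
T_{1}^{(1)} = 3.429330 + (3.429330 − 3.413126)/3 = 3.434731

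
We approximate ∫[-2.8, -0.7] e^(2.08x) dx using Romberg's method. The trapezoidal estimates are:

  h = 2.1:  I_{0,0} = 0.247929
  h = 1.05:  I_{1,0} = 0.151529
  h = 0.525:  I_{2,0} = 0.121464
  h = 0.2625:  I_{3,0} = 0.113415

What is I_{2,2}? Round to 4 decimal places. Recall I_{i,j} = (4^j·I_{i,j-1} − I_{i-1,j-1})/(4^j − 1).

0.1109

Richardson extrapolation on the trapezoidal column (denominator 4−1=3):
I_{1,1} = 0.151529 + (0.151529 − 0.247929)/3 = 0.119396
I_{2,1} = (4·0.121464 − 0.151529) / 3 = 0.111442
I_{2,2} = 0.111442 + (0.111442 − 0.119396)/15 = 0.110912
(Column j=1 coincides with Simpson's rule on the same nodes.)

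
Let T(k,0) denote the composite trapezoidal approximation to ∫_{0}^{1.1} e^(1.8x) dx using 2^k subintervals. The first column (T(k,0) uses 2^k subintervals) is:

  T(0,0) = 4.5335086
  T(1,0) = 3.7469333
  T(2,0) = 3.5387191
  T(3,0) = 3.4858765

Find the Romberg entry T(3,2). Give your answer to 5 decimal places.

Richardson extrapolation on the trapezoidal column (denominator 4−1=3):
T(2,1) = 3.5387191 + (3.5387191 − 3.7469333)/3 = 3.4693144
T(3,1) = (4·3.4858765 − 3.5387191) / 3 = 3.4682623
T(3,2) = 3.4682623 + (3.4682623 − 3.4693144)/15 = 3.4681922

3.46819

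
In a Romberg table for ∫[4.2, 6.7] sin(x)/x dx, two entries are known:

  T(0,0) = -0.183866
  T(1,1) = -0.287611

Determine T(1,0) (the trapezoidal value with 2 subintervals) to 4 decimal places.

From T(1,1) = (4·T(1,0) − T(0,0))/3, solve for T(1,0):
4·T(1,0) = 3·(-0.287611) + (-0.183866) = -1.046699
T(1,0) = -0.261675

-0.2617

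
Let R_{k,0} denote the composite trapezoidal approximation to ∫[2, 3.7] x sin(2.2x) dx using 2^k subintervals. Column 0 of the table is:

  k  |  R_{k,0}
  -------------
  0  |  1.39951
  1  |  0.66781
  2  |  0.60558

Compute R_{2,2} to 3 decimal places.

Richardson extrapolation on the trapezoidal column (denominator 4−1=3):
R_{1,1} = (4·0.66781 − 1.39951) / 3 = 0.42391
R_{2,1} = 0.60558 + (0.60558 − 0.66781)/3 = 0.58484
R_{2,2} = 0.58484 + (0.58484 − 0.42391)/15 = 0.59557
(Column j=1 coincides with Simpson's rule on the same nodes.)

0.596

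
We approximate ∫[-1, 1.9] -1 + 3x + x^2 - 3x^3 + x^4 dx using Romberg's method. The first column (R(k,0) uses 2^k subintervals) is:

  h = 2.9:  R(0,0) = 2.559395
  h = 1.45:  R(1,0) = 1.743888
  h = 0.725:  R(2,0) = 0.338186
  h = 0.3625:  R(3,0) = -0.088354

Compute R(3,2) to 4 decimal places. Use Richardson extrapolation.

-0.2372

Richardson extrapolation on the trapezoidal column (denominator 4−1=3):
R(2,1) = (4·0.338186 − 1.743888) / 3 = -0.130381
R(3,1) = -0.088354 + (-0.088354 − 0.338186)/3 = -0.230534
R(3,2) = -0.230534 + (-0.230534 − (-0.130381))/15 = -0.237211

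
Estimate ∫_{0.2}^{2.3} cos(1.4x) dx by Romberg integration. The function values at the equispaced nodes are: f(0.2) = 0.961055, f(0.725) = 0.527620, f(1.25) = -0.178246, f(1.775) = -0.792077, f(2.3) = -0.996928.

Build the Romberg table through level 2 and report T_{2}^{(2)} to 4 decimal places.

-0.2532

T_{0}^{(0)} (trapezoid, 1 panel, h=2.1000): -0.037667
T_{1}^{(0)} (trapezoid, 2 panels, h=1.0500): -0.205992
T_{2}^{(0)} (trapezoid, 4 panels, h=0.5250): -0.241836
T_{1}^{(1)} = -0.205992 + (-0.205992 − (-0.037667))/3 = -0.262100
T_{2}^{(1)} = -0.241836 + (-0.241836 − (-0.205992))/3 = -0.253784
T_{2}^{(2)} = -0.253784 + (-0.253784 − (-0.262100))/15 = -0.253230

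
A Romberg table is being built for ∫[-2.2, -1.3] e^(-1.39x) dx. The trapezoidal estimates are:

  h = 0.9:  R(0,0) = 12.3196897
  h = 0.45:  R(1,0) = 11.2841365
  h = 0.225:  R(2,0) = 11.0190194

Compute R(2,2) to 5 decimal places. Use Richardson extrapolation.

10.93009

Richardson extrapolation on the trapezoidal column (denominator 4−1=3):
R(1,1) = 11.2841365 + (11.2841365 − 12.3196897)/3 = 10.9389521
R(2,1) = (4·11.0190194 − 11.2841365) / 3 = 10.9306470
R(2,2) = 10.9306470 + (10.9306470 − 10.9389521)/15 = 10.9300933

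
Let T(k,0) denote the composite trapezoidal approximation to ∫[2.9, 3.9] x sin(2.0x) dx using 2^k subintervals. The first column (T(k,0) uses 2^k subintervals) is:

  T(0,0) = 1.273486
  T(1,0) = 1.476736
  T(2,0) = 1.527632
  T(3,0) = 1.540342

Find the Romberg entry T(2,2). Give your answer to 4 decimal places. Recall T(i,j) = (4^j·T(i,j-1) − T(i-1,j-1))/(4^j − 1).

T(1,1) = (4·1.476736 − 1.273486) / 3 = 1.544486
T(2,1) = 1.527632 + (1.527632 − 1.476736)/3 = 1.544597
T(2,2) = (16·1.544597 − 1.544486) / 15 = 1.544604
(Column j=1 coincides with Simpson's rule on the same nodes.)

1.5446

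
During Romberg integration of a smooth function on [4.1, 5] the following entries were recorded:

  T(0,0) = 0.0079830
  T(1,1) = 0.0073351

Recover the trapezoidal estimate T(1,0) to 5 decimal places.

0.00750

From T(1,1) = (4·T(1,0) − T(0,0))/3, solve for T(1,0):
4·T(1,0) = 3·0.0073351 + 0.0079830 = 0.0299883
T(1,0) = 0.0074971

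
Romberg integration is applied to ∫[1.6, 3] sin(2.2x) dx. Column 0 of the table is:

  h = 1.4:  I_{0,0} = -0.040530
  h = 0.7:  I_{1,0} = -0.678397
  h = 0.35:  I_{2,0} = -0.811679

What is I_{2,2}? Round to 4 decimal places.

I_{1,1} = -0.678397 + (-0.678397 − (-0.040530))/3 = -0.891019
I_{2,1} = -0.811679 + (-0.811679 − (-0.678397))/3 = -0.856106
I_{2,2} = (16·(-0.856106) − (-0.891019)) / 15 = -0.853778

-0.8538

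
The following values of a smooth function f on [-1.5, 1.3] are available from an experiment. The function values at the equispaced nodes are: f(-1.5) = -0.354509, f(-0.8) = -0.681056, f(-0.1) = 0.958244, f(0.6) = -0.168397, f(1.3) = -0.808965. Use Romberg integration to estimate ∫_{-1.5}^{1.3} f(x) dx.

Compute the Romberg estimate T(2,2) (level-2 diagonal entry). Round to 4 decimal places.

T(0,0) (trapezoid, 1 panel, h=2.8000): -1.628864
T(1,0) (trapezoid, 2 panels, h=1.4000): 0.527110
T(2,0) (trapezoid, 4 panels, h=0.7000): -0.331062
T(1,1) = 0.527110 + (0.527110 − (-1.628864))/3 = 1.245768
T(2,1) = -0.331062 + (-0.331062 − 0.527110)/3 = -0.617119
T(2,2) = -0.617119 + (-0.617119 − 1.245768)/15 = -0.741311

-0.7413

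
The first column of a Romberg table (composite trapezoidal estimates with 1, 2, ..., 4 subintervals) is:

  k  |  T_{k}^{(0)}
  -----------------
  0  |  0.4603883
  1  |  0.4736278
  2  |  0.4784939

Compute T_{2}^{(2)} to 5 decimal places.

0.48025

Richardson extrapolation on the trapezoidal column (denominator 4−1=3):
T_{1}^{(1)} = (4·0.4736278 − 0.4603883) / 3 = 0.4780410
T_{2}^{(1)} = (4·0.4784939 − 0.4736278) / 3 = 0.4801159
T_{2}^{(2)} = 0.4801159 + (0.4801159 − 0.4780410)/15 = 0.4802542
(Column j=1 coincides with Simpson's rule on the same nodes.)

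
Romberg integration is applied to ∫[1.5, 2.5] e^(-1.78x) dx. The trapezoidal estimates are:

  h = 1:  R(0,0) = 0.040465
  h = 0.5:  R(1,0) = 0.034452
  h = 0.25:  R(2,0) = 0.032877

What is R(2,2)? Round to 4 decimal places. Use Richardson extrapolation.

0.0323

R(1,1) = 0.034452 + (0.034452 − 0.040465)/3 = 0.032448
R(2,1) = 0.032877 + (0.032877 − 0.034452)/3 = 0.032352
R(2,2) = (16·0.032352 − 0.032448) / 15 = 0.032346
(Column j=1 coincides with Simpson's rule on the same nodes.)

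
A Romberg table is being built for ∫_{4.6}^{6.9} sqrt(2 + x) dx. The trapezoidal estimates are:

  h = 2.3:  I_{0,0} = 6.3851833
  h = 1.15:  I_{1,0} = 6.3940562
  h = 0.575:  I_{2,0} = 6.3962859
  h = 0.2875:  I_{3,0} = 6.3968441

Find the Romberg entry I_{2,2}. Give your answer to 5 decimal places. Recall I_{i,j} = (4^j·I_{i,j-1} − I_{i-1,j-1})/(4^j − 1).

6.39703

Richardson extrapolation on the trapezoidal column (denominator 4−1=3):
I_{1,1} = 6.3940562 + (6.3940562 − 6.3851833)/3 = 6.3970138
I_{2,1} = 6.3962859 + (6.3962859 − 6.3940562)/3 = 6.3970291
I_{2,2} = (16·6.3970291 − 6.3970138) / 15 = 6.3970301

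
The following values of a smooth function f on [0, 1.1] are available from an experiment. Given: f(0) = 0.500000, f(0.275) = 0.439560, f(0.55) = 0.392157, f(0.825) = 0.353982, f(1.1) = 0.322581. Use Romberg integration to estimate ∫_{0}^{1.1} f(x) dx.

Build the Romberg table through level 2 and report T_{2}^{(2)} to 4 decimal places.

0.4383

T_{0}^{(0)} (trapezoid, 1 panel, h=1.1000): 0.452420
T_{1}^{(0)} (trapezoid, 2 panels, h=0.5500): 0.441896
T_{2}^{(0)} (trapezoid, 4 panels, h=0.2750): 0.439172
T_{1}^{(1)} = 0.441896 + (0.441896 − 0.452420)/3 = 0.438388
T_{2}^{(1)} = 0.439172 + (0.439172 − 0.441896)/3 = 0.438264
T_{2}^{(2)} = 0.438264 + (0.438264 − 0.438388)/15 = 0.438256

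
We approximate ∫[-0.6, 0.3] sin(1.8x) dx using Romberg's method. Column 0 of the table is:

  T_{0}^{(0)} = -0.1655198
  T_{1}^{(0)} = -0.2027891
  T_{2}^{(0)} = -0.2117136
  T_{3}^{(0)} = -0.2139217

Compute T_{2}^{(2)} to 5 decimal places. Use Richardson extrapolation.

-0.21465

T_{1}^{(1)} = -0.2027891 + (-0.2027891 − (-0.1655198))/3 = -0.2152122
T_{2}^{(1)} = (4·(-0.2117136) − (-0.2027891)) / 3 = -0.2146884
T_{2}^{(2)} = -0.2146884 + (-0.2146884 − (-0.2152122))/15 = -0.2146535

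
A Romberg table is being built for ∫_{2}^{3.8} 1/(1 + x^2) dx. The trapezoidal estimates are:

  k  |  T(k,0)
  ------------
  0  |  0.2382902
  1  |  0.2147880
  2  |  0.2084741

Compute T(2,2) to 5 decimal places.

0.20633

T(1,1) = 0.2147880 + (0.2147880 − 0.2382902)/3 = 0.2069539
T(2,1) = 0.2084741 + (0.2084741 − 0.2147880)/3 = 0.2063695
T(2,2) = 0.2063695 + (0.2063695 − 0.2069539)/15 = 0.2063305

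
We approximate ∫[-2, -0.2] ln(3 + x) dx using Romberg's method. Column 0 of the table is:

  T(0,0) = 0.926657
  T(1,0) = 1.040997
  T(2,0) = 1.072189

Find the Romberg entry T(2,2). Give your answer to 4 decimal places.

1.0828

T(1,1) = 1.040997 + (1.040997 − 0.926657)/3 = 1.079110
T(2,1) = (4·1.072189 − 1.040997) / 3 = 1.082586
T(2,2) = 1.082586 + (1.082586 − 1.079110)/15 = 1.082818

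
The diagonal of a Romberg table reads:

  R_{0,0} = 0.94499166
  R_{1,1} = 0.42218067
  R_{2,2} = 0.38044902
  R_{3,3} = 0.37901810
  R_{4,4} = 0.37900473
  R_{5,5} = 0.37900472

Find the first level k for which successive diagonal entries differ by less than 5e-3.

|R_{1,1} − R_{0,0}| = 0.52281099 ≥ 5e-3
|R_{2,2} − R_{1,1}| = 0.04173165 ≥ 5e-3
|R_{3,3} − R_{2,2}| = 0.00143092 < 5e-3

k = 3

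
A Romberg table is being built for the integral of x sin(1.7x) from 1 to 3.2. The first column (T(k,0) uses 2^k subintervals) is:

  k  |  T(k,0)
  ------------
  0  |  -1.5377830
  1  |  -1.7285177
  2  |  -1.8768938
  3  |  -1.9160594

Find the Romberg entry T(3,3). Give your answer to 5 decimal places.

-1.92920

Richardson extrapolation on the trapezoidal column (denominator 4−1=3):
T(1,1) = -1.7285177 + (-1.7285177 − (-1.5377830))/3 = -1.7920959
T(2,1) = (4·(-1.8768938) − (-1.7285177)) / 3 = -1.9263525
T(3,1) = -1.9160594 + (-1.9160594 − (-1.8768938))/3 = -1.9291146
T(2,2) = -1.9263525 + (-1.9263525 − (-1.7920959))/15 = -1.9353029
T(3,2) = -1.9291146 + (-1.9291146 − (-1.9263525))/15 = -1.9292987
T(3,3) = -1.9292987 + (-1.9292987 − (-1.9353029))/63 = -1.9292034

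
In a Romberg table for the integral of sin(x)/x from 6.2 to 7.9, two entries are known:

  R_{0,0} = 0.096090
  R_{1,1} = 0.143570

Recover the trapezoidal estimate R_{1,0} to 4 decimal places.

From R_{1,1} = (4·R_{1,0} − R_{0,0})/3, solve for R_{1,0}:
4·R_{1,0} = 3·0.143570 + 0.096090 = 0.526800
R_{1,0} = 0.131700

0.1317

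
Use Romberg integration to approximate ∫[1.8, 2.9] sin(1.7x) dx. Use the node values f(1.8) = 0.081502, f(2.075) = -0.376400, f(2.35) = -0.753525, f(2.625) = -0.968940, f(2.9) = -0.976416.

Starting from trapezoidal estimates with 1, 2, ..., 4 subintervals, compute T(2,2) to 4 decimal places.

-0.7133

T(0,0) (trapezoid, 1 panel, h=1.1000): -0.492203
T(1,0) (trapezoid, 2 panels, h=0.5500): -0.660540
T(2,0) (trapezoid, 4 panels, h=0.2750): -0.700239
T(1,1) = -0.660540 + (-0.660540 − (-0.492203))/3 = -0.716652
T(2,1) = -0.700239 + (-0.700239 − (-0.660540))/3 = -0.713472
T(2,2) = -0.713472 + (-0.713472 − (-0.716652))/15 = -0.713260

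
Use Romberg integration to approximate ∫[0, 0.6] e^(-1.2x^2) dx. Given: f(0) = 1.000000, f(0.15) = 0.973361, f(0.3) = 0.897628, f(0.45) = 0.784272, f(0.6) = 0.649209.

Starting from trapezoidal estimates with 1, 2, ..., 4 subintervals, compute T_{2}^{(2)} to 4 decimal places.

0.5237

T_{0}^{(0)} (trapezoid, 1 panel, h=0.6000): 0.494763
T_{1}^{(0)} (trapezoid, 2 panels, h=0.3000): 0.516670
T_{2}^{(0)} (trapezoid, 4 panels, h=0.1500): 0.521980
T_{1}^{(1)} = 0.516670 + (0.516670 − 0.494763)/3 = 0.523972
T_{2}^{(1)} = 0.521980 + (0.521980 − 0.516670)/3 = 0.523750
T_{2}^{(2)} = 0.523750 + (0.523750 − 0.523972)/15 = 0.523735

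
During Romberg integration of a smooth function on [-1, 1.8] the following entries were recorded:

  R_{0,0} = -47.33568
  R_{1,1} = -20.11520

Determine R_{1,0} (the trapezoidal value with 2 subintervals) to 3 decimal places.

-26.920

From R_{1,1} = (4·R_{1,0} − R_{0,0})/3, solve for R_{1,0}:
4·R_{1,0} = 3·(-20.11520) + (-47.33568) = -107.68128
R_{1,0} = -26.92032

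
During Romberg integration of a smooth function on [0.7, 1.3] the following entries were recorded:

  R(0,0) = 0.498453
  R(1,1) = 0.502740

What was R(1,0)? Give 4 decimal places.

0.5017

From R(1,1) = (4·R(1,0) − R(0,0))/3, solve for R(1,0):
4·R(1,0) = 3·0.502740 + 0.498453 = 2.006673
R(1,0) = 0.501668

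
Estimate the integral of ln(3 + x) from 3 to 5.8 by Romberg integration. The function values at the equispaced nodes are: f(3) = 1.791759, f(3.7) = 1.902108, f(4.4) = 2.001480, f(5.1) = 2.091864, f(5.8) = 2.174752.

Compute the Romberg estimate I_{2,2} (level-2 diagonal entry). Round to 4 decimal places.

I_{0,0} (trapezoid, 1 panel, h=2.8000): 5.553115
I_{1,0} (trapezoid, 2 panels, h=1.4000): 5.578630
I_{2,0} (trapezoid, 4 panels, h=0.7000): 5.585095
I_{1,1} = 5.578630 + (5.578630 − 5.553115)/3 = 5.587135
I_{2,1} = 5.585095 + (5.585095 − 5.578630)/3 = 5.587250
I_{2,2} = 5.587250 + (5.587250 − 5.587135)/15 = 5.587258

5.5873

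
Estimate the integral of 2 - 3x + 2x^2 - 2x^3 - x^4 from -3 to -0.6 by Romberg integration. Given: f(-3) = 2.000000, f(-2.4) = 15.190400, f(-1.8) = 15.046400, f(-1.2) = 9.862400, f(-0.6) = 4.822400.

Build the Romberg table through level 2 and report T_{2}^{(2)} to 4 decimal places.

27.4668

T_{0}^{(0)} (trapezoid, 1 panel, h=2.4000): 8.186880
T_{1}^{(0)} (trapezoid, 2 panels, h=1.2000): 22.149120
T_{2}^{(0)} (trapezoid, 4 panels, h=0.6000): 26.106240
T_{1}^{(1)} = 22.149120 + (22.149120 − 8.186880)/3 = 26.803200
T_{2}^{(1)} = 26.106240 + (26.106240 − 22.149120)/3 = 27.425280
T_{2}^{(2)} = 27.425280 + (27.425280 − 26.803200)/15 = 27.466752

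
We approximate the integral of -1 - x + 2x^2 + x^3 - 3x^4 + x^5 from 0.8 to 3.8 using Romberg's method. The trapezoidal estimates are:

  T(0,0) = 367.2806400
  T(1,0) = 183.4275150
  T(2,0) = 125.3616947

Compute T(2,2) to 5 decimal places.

Richardson extrapolation on the trapezoidal column (denominator 4−1=3):
T(1,1) = (4·183.4275150 − 367.2806400) / 3 = 122.1431400
T(2,1) = (4·125.3616947 − 183.4275150) / 3 = 106.0064213
T(2,2) = 106.0064213 + (106.0064213 − 122.1431400)/15 = 104.9306401

104.93064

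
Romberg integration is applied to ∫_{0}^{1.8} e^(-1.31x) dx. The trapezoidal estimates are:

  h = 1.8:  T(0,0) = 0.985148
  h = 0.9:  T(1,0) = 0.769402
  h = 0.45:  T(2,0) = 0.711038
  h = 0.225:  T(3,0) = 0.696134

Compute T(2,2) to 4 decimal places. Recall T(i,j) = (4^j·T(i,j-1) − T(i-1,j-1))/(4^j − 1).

0.6912

T(1,1) = 0.769402 + (0.769402 − 0.985148)/3 = 0.697487
T(2,1) = 0.711038 + (0.711038 − 0.769402)/3 = 0.691583
T(2,2) = (16·0.691583 − 0.697487) / 15 = 0.691189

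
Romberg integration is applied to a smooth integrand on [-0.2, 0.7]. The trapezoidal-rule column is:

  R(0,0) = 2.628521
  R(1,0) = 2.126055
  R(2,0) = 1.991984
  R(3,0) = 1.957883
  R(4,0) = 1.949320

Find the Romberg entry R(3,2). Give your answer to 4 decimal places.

1.9465

Richardson extrapolation on the trapezoidal column (denominator 4−1=3):
R(2,1) = (4·1.991984 − 2.126055) / 3 = 1.947294
R(3,1) = (4·1.957883 − 1.991984) / 3 = 1.946516
R(3,2) = 1.946516 + (1.946516 − 1.947294)/15 = 1.946464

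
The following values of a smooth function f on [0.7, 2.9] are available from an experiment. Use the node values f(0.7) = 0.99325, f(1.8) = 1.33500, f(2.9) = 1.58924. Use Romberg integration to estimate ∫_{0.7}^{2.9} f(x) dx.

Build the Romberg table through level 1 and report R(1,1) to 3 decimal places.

R(0,0) (trapezoid, 1 panel, h=2.2000): 2.84074
R(1,0) (trapezoid, 2 panels, h=1.1000): 2.88887
R(1,1) = 2.88887 + (2.88887 − 2.84074)/3 = 2.90491

2.905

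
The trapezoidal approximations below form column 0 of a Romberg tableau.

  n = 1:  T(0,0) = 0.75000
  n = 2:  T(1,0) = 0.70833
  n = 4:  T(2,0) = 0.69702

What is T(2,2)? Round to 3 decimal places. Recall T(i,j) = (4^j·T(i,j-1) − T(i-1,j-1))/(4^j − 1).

T(1,1) = 0.70833 + (0.70833 − 0.75000)/3 = 0.69444
T(2,1) = (4·0.69702 − 0.70833) / 3 = 0.69325
T(2,2) = (16·0.69325 − 0.69444) / 15 = 0.69317

0.693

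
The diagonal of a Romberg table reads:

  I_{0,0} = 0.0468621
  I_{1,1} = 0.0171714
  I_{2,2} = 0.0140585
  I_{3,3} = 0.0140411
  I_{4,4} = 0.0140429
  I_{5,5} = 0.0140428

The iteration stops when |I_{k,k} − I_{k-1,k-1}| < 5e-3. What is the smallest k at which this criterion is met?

|I_{1,1} − I_{0,0}| = 0.0296907 ≥ 5e-3
|I_{2,2} − I_{1,1}| = 0.0031129 < 5e-3

k = 2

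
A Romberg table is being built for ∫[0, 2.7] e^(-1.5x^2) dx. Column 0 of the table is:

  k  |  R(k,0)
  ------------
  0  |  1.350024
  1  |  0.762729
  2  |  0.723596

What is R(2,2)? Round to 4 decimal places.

Richardson extrapolation on the trapezoidal column (denominator 4−1=3):
R(1,1) = 0.762729 + (0.762729 − 1.350024)/3 = 0.566964
R(2,1) = (4·0.723596 − 0.762729) / 3 = 0.710552
R(2,2) = (16·0.710552 − 0.566964) / 15 = 0.720125
(Column j=1 coincides with Simpson's rule on the same nodes.)

0.7201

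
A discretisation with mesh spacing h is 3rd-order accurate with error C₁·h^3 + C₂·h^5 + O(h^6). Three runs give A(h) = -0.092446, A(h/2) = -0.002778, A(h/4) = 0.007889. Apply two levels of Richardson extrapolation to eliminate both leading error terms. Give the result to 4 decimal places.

0.0094

First eliminate the h^3 term (factor 2^3 = 8):
  B₁ = (8·(-0.002778) − (-0.092446))/7 = 0.010032
  B₂ = (8·0.007889 − (-0.002778))/7 = 0.009413
Then eliminate the h^5 term (factor 2^5 = 32):
  (32·0.009413 − 0.010032)/31 = 0.009393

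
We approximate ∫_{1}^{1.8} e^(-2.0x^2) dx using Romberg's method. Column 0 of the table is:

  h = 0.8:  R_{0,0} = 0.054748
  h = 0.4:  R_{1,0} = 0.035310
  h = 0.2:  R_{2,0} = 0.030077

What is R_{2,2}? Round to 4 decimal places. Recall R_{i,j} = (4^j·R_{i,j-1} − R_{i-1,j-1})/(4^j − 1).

Richardson extrapolation on the trapezoidal column (denominator 4−1=3):
R_{1,1} = (4·0.035310 − 0.054748) / 3 = 0.028831
R_{2,1} = (4·0.030077 − 0.035310) / 3 = 0.028333
R_{2,2} = (16·0.028333 − 0.028831) / 15 = 0.028300

0.0283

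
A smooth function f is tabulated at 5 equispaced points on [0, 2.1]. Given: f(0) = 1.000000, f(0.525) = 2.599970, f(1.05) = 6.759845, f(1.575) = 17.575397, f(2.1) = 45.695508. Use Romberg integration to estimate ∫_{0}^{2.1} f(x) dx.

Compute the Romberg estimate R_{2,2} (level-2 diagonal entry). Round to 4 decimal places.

24.5840

R_{0,0} (trapezoid, 1 panel, h=2.1000): 49.030283
R_{1,0} (trapezoid, 2 panels, h=1.0500): 31.612979
R_{2,0} (trapezoid, 4 panels, h=0.5250): 26.398557
R_{1,1} = 31.612979 + (31.612979 − 49.030283)/3 = 25.807211
R_{2,1} = 26.398557 + (26.398557 − 31.612979)/3 = 24.660416
R_{2,2} = 24.660416 + (24.660416 − 25.807211)/15 = 24.583963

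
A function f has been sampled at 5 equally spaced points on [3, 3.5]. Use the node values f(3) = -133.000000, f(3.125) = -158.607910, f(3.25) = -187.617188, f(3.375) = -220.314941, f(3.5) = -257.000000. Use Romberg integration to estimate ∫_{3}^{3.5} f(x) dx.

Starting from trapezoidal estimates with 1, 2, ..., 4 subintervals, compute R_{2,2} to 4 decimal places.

R_{0,0} (trapezoid, 1 panel, h=0.5000): -97.500000
R_{1,0} (trapezoid, 2 panels, h=0.2500): -95.654297
R_{2,0} (trapezoid, 4 panels, h=0.1250): -95.192505
R_{1,1} = -95.654297 + (-95.654297 − (-97.500000))/3 = -95.039063
R_{2,1} = -95.192505 + (-95.192505 − (-95.654297))/3 = -95.038574
R_{2,2} = -95.038574 + (-95.038574 − (-95.039063))/15 = -95.038541

-95.0385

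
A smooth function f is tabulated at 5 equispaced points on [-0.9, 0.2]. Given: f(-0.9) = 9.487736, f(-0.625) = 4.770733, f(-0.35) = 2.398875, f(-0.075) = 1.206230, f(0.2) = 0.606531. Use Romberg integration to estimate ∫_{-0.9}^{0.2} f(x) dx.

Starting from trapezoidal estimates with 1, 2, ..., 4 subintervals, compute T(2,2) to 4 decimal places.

T(0,0) (trapezoid, 1 panel, h=1.1000): 5.551847
T(1,0) (trapezoid, 2 panels, h=0.5500): 4.095305
T(2,0) (trapezoid, 4 panels, h=0.2750): 3.691317
T(1,1) = 4.095305 + (4.095305 − 5.551847)/3 = 3.609791
T(2,1) = 3.691317 + (3.691317 − 4.095305)/3 = 3.556654
T(2,2) = 3.556654 + (3.556654 − 3.609791)/15 = 3.553112

3.5531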